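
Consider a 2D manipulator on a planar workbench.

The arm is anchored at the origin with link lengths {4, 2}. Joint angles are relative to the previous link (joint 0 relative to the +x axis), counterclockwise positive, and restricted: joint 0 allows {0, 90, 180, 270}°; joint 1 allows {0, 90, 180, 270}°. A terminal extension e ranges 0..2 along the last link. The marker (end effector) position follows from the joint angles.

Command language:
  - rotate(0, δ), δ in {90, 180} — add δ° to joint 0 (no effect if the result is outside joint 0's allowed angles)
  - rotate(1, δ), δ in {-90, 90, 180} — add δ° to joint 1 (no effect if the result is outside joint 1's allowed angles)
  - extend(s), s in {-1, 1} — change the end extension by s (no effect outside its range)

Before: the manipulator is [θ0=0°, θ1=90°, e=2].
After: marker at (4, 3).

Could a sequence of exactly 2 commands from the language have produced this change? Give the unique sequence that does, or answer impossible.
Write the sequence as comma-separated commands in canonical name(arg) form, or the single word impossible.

extend(1), extend(-1)

key: running extend(-1) before extend(1) would end elsewhere — order is forced
begin: [θ0=0°, θ1=90°, e=2]
t=1 extend(1) ⇒ [θ0=0°, θ1=90°, e=2]
t=2 extend(-1) ⇒ [θ0=0°, θ1=90°, e=1]
no other 2-command option fits: unique.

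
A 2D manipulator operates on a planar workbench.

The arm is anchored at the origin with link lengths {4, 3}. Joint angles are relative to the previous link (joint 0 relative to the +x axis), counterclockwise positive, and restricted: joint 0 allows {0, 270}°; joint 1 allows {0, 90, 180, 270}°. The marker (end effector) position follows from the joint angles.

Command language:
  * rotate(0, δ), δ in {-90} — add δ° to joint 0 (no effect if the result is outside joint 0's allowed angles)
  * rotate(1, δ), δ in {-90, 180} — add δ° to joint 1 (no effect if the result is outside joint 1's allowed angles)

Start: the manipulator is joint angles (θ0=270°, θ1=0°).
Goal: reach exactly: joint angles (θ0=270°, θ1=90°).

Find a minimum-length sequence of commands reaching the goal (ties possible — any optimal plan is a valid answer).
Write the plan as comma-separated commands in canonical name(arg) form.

rotate(1, -90), rotate(1, 180)

from: joint angles (θ0=270°, θ1=0°)
1. rotate(1, -90) → joint angles (θ0=270°, θ1=270°)
2. rotate(1, 180) → joint angles (θ0=270°, θ1=90°)
nothing shorter than 2 reaches the goal.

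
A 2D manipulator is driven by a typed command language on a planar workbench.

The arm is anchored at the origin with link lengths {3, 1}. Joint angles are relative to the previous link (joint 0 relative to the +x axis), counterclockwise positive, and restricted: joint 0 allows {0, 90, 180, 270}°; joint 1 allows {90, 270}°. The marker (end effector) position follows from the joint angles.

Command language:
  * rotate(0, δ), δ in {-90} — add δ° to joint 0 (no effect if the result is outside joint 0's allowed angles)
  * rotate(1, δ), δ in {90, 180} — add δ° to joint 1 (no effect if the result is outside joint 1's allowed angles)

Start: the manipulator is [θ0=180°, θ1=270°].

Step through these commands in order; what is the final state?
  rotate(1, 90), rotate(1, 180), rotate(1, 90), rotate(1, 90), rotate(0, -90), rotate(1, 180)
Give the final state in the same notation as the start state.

start: [θ0=180°, θ1=270°]
[1] after rotate(1, 90): [θ0=180°, θ1=270°]
[2] after rotate(1, 180): [θ0=180°, θ1=90°]
[3] after rotate(1, 90): [θ0=180°, θ1=90°]
[4] after rotate(1, 90): [θ0=180°, θ1=90°]
[5] after rotate(0, -90): [θ0=90°, θ1=90°]
[6] after rotate(1, 180): [θ0=90°, θ1=270°]

[θ0=90°, θ1=270°]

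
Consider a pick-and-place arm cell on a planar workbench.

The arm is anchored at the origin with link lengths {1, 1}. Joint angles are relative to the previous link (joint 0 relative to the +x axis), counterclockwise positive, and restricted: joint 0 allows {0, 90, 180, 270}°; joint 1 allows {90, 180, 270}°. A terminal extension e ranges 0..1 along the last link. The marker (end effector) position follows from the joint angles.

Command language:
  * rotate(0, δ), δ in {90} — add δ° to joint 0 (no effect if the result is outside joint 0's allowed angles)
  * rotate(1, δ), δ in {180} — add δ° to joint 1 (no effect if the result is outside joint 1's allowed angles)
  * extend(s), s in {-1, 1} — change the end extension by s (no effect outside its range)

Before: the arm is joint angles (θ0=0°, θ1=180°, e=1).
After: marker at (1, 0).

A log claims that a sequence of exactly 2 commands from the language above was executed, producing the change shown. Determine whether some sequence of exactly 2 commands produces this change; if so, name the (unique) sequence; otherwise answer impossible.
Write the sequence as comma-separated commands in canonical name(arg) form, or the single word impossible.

from: joint angles (θ0=0°, θ1=180°, e=1)
1. rotate(0, 90) → joint angles (θ0=90°, θ1=180°, e=1)
2. rotate(0, 90) → joint angles (θ0=180°, θ1=180°, e=1)
all 16 alternatives checked — unique.

rotate(0, 90), rotate(0, 90)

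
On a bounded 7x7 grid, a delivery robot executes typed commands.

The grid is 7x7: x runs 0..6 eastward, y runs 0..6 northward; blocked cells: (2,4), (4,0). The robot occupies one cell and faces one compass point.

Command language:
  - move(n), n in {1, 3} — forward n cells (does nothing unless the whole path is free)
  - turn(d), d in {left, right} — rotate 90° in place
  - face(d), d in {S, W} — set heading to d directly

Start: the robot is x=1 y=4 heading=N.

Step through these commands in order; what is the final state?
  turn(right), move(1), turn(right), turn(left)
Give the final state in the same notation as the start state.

begin: x=1 y=4 heading=N
t=1 turn(right) ⇒ x=1 y=4 heading=E
t=2 move(1) ⇒ x=1 y=4 heading=E
t=3 turn(right) ⇒ x=1 y=4 heading=S
t=4 turn(left) ⇒ x=1 y=4 heading=E

x=1 y=4 heading=E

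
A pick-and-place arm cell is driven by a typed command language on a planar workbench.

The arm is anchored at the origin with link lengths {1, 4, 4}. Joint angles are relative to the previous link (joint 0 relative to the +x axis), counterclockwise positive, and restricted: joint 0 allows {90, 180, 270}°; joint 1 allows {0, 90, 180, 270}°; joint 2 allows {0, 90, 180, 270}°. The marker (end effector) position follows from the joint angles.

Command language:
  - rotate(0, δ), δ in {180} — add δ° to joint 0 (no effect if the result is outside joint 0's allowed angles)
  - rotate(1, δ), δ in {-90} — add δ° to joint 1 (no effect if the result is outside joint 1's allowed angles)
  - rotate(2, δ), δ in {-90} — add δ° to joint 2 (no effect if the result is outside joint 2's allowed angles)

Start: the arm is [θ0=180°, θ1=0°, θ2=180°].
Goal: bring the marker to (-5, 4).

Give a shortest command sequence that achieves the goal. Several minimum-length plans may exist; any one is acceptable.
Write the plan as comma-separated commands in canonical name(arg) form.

rotate(1, -90), rotate(2, -90)

initial: [θ0=180°, θ1=0°, θ2=180°]
step 1 (rotate(1, -90)): [θ0=180°, θ1=270°, θ2=180°]
step 2 (rotate(2, -90)): [θ0=180°, θ1=270°, θ2=90°]
nothing shorter than 2 reaches the goal.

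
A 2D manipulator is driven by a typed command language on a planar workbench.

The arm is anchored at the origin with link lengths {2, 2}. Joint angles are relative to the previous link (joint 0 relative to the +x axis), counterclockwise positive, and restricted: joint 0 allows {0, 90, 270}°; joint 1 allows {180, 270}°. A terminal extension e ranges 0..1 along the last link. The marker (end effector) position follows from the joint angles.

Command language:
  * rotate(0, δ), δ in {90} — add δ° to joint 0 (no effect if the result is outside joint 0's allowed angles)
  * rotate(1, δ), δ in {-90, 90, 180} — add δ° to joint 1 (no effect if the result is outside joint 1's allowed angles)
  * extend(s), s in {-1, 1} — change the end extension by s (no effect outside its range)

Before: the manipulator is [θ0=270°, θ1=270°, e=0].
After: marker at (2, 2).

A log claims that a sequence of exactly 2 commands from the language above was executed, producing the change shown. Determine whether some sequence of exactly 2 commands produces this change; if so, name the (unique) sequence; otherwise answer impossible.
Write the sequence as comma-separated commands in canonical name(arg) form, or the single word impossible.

start: [θ0=270°, θ1=270°, e=0]
1. rotate(0, 90) → [θ0=0°, θ1=270°, e=0]
2. rotate(0, 90) → [θ0=90°, θ1=270°, e=0]
no rival 2-sequence matches.

rotate(0, 90), rotate(0, 90)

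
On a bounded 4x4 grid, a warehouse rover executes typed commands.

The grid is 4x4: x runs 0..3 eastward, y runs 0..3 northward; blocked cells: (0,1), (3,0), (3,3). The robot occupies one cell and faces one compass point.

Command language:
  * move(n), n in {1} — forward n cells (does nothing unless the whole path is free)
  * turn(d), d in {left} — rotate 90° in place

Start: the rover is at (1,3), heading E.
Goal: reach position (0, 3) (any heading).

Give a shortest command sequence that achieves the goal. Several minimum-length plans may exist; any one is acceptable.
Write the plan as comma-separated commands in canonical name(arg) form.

from: at (1,3), heading E
[1] after turn(left): at (1,3), heading N
[2] after turn(left): at (1,3), heading W
[3] after move(1): at (0,3), heading W
nothing shorter than 3 reaches the goal.

turn(left), turn(left), move(1)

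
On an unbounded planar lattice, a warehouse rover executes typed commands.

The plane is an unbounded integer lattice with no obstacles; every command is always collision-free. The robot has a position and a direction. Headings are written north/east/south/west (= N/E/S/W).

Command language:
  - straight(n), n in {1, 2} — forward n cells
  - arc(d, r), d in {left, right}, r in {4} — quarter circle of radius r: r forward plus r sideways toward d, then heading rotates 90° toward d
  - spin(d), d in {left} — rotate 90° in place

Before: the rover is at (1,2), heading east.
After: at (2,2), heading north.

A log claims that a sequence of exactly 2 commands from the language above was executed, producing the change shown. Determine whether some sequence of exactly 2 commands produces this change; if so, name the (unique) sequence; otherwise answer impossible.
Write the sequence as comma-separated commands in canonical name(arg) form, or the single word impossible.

straight(1), spin(left)

key: order matters: swapping straight(1) and spin(left) lands elsewhere
from: at (1,2), heading east
step 1 (straight(1)): at (2,2), heading east
step 2 (spin(left)): at (2,2), heading north
uniquely the one of 25 2-step routes that fits.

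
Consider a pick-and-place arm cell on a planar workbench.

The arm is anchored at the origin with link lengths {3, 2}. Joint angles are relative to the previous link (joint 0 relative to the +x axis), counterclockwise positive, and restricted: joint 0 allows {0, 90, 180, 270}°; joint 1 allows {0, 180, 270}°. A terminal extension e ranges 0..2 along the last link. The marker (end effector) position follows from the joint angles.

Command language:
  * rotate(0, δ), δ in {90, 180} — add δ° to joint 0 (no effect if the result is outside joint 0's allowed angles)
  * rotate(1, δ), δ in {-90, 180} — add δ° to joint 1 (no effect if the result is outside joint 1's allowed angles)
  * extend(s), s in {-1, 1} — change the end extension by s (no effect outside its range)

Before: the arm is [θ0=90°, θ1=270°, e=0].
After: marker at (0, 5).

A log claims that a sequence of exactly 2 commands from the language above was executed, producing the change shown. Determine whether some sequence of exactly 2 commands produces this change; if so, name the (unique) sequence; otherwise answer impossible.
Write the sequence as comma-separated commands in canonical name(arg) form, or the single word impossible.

key: order matters: swapping rotate(1, -90) and rotate(1, 180) lands elsewhere
initial: [θ0=90°, θ1=270°, e=0]
[1] after rotate(1, -90): [θ0=90°, θ1=180°, e=0]
[2] after rotate(1, 180): [θ0=90°, θ1=0°, e=0]
no rival 2-sequence matches.

rotate(1, -90), rotate(1, 180)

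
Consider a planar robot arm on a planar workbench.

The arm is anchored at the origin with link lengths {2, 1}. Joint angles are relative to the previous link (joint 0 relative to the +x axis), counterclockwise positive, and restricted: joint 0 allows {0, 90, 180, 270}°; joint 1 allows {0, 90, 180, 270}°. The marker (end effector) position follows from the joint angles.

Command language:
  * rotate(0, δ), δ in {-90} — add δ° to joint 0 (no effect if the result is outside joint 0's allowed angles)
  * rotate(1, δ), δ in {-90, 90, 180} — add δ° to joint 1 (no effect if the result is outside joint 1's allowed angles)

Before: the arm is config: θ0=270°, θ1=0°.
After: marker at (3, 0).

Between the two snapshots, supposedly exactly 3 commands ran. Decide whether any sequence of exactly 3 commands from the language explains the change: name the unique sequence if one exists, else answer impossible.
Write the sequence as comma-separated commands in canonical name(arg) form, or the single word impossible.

t0: config: θ0=270°, θ1=0°
step 1 (rotate(0, -90)): config: θ0=180°, θ1=0°
step 2 (rotate(0, -90)): config: θ0=90°, θ1=0°
step 3 (rotate(0, -90)): config: θ0=0°, θ1=0°
uniquely the one of 64 3-step routes that fits.

rotate(0, -90), rotate(0, -90), rotate(0, -90)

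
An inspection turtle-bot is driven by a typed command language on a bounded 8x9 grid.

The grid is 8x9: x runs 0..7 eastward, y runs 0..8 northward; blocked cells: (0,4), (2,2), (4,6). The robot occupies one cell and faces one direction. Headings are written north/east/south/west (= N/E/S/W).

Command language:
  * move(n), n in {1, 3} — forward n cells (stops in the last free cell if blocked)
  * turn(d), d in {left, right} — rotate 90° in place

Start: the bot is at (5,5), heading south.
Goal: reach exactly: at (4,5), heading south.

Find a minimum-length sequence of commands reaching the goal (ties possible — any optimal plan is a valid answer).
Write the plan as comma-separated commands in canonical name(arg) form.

turn(right), move(1), turn(left)

initial: at (5,5), heading south
step 1 (turn(right)): at (5,5), heading west
step 2 (move(1)): at (4,5), heading west
step 3 (turn(left)): at (4,5), heading south
shorter routes all fall short; 3 is best.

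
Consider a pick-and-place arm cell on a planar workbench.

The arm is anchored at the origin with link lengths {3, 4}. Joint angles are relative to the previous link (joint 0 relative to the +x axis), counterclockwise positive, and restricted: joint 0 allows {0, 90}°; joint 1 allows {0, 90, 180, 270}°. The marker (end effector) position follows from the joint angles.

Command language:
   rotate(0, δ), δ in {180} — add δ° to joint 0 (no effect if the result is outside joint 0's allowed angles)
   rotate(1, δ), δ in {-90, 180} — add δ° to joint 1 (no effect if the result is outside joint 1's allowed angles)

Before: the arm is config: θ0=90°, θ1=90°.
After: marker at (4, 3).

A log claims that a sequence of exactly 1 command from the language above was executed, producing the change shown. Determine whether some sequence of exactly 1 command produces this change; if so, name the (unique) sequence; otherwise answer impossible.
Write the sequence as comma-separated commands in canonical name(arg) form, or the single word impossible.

t0: config: θ0=90°, θ1=90°
t=1 rotate(1, 180) ⇒ config: θ0=90°, θ1=270°
uniquely the one of 3 1-step routes that fits.

rotate(1, 180)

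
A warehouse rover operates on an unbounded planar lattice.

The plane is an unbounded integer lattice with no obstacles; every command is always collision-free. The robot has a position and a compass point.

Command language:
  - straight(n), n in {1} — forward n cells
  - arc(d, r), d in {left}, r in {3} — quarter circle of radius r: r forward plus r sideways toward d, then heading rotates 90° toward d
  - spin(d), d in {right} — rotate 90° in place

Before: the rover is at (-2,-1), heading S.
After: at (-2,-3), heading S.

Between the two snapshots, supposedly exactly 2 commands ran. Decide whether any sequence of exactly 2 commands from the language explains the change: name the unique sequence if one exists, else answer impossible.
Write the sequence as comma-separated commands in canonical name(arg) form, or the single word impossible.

straight(1), straight(1)

key: heading stays S — no command in the sequence turns
begin: at (-2,-1), heading S
[1] after straight(1): at (-2,-2), heading S
[2] after straight(1): at (-2,-3), heading S
no other 2-command option fits: unique.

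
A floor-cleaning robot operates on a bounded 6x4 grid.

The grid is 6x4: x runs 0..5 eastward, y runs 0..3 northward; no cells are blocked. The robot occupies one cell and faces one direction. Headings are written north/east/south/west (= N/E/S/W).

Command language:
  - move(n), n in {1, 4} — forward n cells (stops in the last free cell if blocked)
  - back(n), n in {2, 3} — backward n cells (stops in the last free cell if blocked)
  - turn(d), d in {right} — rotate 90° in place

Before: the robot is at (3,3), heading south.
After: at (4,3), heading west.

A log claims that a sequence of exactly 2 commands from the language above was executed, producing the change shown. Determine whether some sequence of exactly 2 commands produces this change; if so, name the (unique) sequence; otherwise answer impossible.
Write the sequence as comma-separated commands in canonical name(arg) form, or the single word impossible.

every 2-command combo misses the target.

impossible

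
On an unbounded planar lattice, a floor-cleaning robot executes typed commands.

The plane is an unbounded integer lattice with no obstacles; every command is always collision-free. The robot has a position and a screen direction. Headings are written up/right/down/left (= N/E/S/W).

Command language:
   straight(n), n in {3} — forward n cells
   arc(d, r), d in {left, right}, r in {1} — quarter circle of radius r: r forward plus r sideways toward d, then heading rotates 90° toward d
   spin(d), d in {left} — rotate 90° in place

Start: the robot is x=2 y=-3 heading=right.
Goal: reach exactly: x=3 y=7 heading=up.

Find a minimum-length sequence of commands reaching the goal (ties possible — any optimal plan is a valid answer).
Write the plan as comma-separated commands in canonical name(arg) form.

t0: x=2 y=-3 heading=right
[1] after arc(left, 1): x=3 y=-2 heading=up
[2] after straight(3): x=3 y=1 heading=up
[3] after straight(3): x=3 y=4 heading=up
[4] after straight(3): x=3 y=7 heading=up
no 3-step plan works, so 4 is optimal.

arc(left, 1), straight(3), straight(3), straight(3)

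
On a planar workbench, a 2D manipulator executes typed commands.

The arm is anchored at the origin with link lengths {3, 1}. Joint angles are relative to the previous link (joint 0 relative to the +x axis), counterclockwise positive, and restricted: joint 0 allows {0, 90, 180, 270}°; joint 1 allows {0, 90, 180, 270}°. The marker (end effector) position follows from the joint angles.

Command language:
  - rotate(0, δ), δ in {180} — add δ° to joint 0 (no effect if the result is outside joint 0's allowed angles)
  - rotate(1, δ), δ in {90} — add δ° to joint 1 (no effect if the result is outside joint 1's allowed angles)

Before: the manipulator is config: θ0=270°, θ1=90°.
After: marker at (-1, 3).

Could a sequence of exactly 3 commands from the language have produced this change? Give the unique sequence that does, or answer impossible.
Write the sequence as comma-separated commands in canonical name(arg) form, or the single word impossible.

rotate(0, 180), rotate(0, 180), rotate(0, 180)

t0: config: θ0=270°, θ1=90°
1. rotate(0, 180) → config: θ0=90°, θ1=90°
2. rotate(0, 180) → config: θ0=270°, θ1=90°
3. rotate(0, 180) → config: θ0=90°, θ1=90°
uniquely the one of 8 3-step routes that fits.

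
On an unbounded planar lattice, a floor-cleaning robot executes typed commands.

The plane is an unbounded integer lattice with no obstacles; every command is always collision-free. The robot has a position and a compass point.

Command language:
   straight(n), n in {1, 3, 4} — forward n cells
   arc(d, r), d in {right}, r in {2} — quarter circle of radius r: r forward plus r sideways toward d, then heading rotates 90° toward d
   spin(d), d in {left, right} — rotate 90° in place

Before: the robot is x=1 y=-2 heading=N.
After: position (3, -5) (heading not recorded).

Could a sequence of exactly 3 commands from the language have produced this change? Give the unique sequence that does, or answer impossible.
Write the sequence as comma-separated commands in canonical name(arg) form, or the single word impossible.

spin(right), arc(right, 2), straight(1)

key: order matters: swapping spin(right) and straight(1) lands elsewhere
from: x=1 y=-2 heading=N
t=1 spin(right) ⇒ x=1 y=-2 heading=E
t=2 arc(right, 2) ⇒ x=3 y=-4 heading=S
t=3 straight(1) ⇒ x=3 y=-5 heading=S
no other 3-command option fits: unique.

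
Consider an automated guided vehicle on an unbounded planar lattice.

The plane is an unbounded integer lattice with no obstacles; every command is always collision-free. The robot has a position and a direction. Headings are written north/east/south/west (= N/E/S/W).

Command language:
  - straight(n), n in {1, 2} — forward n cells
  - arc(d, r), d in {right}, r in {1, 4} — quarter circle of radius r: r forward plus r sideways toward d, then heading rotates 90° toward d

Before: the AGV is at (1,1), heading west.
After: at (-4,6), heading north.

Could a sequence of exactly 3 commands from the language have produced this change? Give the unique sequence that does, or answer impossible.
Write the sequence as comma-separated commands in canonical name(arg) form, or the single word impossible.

straight(1), arc(right, 4), straight(1)

key: position moved to (-4,6) AND the heading swung to N — translation plus rotation needed
start: at (1,1), heading west
step 1 (straight(1)): at (0,1), heading west
step 2 (arc(right, 4)): at (-4,5), heading north
step 3 (straight(1)): at (-4,6), heading north
all 64 alternatives checked — unique.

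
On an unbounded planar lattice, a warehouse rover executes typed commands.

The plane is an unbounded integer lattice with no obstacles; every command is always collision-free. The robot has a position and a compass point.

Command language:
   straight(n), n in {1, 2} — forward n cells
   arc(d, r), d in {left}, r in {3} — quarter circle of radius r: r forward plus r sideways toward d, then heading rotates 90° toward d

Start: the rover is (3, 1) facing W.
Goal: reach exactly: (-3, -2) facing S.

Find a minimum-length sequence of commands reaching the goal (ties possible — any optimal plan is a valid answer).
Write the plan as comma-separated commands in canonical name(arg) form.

straight(1), straight(2), arc(left, 3)

begin: (3, 1) facing W
1. straight(1) → (2, 1) facing W
2. straight(2) → (0, 1) facing W
3. arc(left, 3) → (-3, -2) facing S
nothing shorter than 3 reaches the goal.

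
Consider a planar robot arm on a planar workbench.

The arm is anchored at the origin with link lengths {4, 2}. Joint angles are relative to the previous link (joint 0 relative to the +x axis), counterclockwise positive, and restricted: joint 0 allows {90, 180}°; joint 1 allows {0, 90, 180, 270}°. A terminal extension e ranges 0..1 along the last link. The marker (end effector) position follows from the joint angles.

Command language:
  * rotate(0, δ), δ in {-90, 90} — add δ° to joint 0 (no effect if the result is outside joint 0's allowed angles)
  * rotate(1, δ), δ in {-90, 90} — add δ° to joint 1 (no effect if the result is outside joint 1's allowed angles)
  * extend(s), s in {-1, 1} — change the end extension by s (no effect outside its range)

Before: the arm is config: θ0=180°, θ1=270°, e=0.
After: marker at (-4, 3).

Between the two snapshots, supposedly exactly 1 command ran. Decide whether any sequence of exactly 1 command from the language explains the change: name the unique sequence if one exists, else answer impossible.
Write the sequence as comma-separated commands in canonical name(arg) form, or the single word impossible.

extend(1)

from: config: θ0=180°, θ1=270°, e=0
[1] after extend(1): config: θ0=180°, θ1=270°, e=1
all 6 alternatives checked — unique.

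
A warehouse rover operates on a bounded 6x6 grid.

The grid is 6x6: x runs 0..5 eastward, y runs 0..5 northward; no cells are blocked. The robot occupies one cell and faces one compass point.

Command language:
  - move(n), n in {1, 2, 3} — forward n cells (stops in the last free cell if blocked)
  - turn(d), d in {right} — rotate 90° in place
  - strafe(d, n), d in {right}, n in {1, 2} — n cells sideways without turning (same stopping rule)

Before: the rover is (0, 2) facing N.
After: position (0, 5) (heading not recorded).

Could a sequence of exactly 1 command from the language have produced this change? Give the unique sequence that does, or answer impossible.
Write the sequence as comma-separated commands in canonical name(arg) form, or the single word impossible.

move(3)

begin: (0, 2) facing N
t=1 move(3) ⇒ (0, 5) facing N
uniquely the one of 6 1-step routes that fits.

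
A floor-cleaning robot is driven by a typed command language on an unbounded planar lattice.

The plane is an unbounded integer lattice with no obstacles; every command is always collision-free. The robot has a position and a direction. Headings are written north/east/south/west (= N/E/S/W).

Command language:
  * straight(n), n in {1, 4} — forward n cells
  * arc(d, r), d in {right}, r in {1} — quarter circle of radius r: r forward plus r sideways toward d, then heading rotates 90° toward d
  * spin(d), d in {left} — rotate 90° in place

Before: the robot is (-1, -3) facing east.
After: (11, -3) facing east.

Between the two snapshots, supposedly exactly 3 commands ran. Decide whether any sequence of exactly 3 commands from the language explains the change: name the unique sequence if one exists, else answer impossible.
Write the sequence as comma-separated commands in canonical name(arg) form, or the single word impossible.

key: still facing E at the end — nothing in the sequence rotates
initial: (-1, -3) facing east
1. straight(4) → (3, -3) facing east
2. straight(4) → (7, -3) facing east
3. straight(4) → (11, -3) facing east
uniquely the one of 64 3-step routes that fits.

straight(4), straight(4), straight(4)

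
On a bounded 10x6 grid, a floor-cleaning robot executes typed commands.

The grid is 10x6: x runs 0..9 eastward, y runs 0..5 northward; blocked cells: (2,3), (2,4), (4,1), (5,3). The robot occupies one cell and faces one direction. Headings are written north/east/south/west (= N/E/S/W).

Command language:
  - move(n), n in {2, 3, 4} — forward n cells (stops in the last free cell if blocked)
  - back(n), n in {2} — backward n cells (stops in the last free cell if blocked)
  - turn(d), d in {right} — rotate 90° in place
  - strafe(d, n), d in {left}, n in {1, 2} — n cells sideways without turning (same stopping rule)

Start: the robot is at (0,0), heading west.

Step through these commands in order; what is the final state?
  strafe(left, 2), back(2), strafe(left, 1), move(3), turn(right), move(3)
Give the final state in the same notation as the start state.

t0: at (0,0), heading west
1. strafe(left, 2) → at (0,0), heading west
2. back(2) → at (2,0), heading west
3. strafe(left, 1) → at (2,0), heading west
4. move(3) → at (0,0), heading west
5. turn(right) → at (0,0), heading north
6. move(3) → at (0,3), heading north

at (0,3), heading north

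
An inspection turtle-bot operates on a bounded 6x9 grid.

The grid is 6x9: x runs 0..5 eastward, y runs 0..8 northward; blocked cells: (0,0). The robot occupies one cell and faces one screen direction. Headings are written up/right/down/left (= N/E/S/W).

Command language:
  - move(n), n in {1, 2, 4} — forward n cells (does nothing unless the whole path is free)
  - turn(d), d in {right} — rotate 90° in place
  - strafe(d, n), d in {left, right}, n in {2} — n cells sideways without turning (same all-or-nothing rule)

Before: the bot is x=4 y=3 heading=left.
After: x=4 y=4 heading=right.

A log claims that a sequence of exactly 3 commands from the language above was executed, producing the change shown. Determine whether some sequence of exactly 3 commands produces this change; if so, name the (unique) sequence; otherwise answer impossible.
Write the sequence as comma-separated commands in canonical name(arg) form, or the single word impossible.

turn(right), move(1), turn(right)

key: cell and facing (now E) both changed — the 3 commands mix motion and turning
initial: x=4 y=3 heading=left
t=1 turn(right) ⇒ x=4 y=3 heading=up
t=2 move(1) ⇒ x=4 y=4 heading=up
t=3 turn(right) ⇒ x=4 y=4 heading=right
no other 3-command option fits: unique.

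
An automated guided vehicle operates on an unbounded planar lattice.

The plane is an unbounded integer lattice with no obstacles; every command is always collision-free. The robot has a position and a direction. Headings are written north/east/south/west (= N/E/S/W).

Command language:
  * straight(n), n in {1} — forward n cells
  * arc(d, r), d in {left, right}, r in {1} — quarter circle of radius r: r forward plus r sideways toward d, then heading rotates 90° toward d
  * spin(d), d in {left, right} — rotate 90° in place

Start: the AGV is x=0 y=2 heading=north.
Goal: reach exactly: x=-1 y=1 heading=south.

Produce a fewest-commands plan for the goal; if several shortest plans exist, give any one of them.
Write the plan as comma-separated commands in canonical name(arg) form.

from: x=0 y=2 heading=north
1. spin(left) → x=0 y=2 heading=west
2. arc(left, 1) → x=-1 y=1 heading=south
nothing shorter than 2 reaches the goal.

spin(left), arc(left, 1)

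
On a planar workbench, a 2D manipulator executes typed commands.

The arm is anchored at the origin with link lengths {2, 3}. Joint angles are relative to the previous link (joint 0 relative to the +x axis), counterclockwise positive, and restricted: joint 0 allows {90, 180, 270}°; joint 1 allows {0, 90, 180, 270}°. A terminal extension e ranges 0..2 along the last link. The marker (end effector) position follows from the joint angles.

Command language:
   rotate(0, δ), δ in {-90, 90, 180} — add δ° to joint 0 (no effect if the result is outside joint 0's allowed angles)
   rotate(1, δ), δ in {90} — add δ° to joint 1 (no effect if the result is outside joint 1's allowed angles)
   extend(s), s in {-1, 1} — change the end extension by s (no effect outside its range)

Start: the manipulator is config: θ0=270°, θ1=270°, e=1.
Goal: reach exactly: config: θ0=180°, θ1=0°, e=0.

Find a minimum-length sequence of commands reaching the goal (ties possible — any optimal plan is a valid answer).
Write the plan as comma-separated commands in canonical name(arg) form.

extend(-1), rotate(1, 90), rotate(0, -90)

t0: config: θ0=270°, θ1=270°, e=1
[1] after extend(-1): config: θ0=270°, θ1=270°, e=0
[2] after rotate(1, 90): config: θ0=270°, θ1=0°, e=0
[3] after rotate(0, -90): config: θ0=180°, θ1=0°, e=0
minimal: 3 command(s), checked below 3.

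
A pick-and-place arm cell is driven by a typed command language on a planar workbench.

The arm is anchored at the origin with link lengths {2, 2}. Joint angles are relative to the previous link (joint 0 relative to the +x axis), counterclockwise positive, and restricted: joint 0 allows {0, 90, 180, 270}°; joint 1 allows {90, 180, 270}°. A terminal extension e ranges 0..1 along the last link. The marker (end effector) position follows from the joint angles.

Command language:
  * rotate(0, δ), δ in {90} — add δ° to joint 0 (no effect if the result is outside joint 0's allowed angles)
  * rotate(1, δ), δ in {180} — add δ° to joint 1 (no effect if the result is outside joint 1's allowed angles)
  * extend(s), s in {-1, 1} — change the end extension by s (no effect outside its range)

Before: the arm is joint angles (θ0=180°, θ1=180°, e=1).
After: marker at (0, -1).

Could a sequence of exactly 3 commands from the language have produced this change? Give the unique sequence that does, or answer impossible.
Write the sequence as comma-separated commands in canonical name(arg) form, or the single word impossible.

rotate(0, 90), rotate(0, 90), rotate(0, 90)

start: joint angles (θ0=180°, θ1=180°, e=1)
step 1 (rotate(0, 90)): joint angles (θ0=270°, θ1=180°, e=1)
step 2 (rotate(0, 90)): joint angles (θ0=0°, θ1=180°, e=1)
step 3 (rotate(0, 90)): joint angles (θ0=90°, θ1=180°, e=1)
no other 3-command option fits: unique.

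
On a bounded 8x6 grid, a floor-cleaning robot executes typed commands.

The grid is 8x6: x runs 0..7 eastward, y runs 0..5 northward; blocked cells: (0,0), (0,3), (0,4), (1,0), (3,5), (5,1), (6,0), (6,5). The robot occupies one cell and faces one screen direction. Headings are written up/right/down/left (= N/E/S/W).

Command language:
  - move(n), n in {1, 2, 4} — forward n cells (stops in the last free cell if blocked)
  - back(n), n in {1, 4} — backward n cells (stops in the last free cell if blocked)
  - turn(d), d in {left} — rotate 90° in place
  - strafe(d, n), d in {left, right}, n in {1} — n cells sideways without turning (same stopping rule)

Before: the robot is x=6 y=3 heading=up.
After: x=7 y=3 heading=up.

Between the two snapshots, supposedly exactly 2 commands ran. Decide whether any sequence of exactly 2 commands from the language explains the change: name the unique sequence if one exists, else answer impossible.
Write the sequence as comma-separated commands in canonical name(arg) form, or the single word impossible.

strafe(right, 1), strafe(right, 1)

key: the second strafe(right, 1) runs into the grid edge before its full distance
initial: x=6 y=3 heading=up
step 1 (strafe(right, 1)): x=7 y=3 heading=up
step 2 (strafe(right, 1)): x=7 y=3 heading=up
no rival 2-sequence matches.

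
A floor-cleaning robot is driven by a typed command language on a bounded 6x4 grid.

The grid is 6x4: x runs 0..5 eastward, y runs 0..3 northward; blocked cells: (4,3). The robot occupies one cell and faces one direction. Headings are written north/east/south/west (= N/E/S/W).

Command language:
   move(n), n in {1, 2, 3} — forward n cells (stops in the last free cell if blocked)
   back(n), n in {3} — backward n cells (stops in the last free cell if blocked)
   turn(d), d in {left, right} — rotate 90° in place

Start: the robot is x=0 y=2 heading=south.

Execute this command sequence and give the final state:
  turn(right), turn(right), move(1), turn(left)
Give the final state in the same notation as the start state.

x=0 y=3 heading=west

t0: x=0 y=2 heading=south
1. turn(right) → x=0 y=2 heading=west
2. turn(right) → x=0 y=2 heading=north
3. move(1) → x=0 y=3 heading=north
4. turn(left) → x=0 y=3 heading=west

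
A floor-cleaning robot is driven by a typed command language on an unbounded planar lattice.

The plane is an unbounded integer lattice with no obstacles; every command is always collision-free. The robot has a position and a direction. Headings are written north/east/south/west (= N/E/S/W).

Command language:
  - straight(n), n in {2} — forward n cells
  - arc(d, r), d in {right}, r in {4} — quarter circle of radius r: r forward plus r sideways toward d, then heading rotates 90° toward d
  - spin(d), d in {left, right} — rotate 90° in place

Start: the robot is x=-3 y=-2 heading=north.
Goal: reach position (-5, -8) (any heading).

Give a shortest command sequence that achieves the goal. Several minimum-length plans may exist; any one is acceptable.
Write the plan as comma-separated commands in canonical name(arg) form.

start: x=-3 y=-2 heading=north
[1] after spin(right): x=-3 y=-2 heading=east
[2] after straight(2): x=-1 y=-2 heading=east
[3] after spin(right): x=-1 y=-2 heading=south
[4] after straight(2): x=-1 y=-4 heading=south
[5] after arc(right, 4): x=-5 y=-8 heading=west
minimal: 5 command(s), checked below 5.

spin(right), straight(2), spin(right), straight(2), arc(right, 4)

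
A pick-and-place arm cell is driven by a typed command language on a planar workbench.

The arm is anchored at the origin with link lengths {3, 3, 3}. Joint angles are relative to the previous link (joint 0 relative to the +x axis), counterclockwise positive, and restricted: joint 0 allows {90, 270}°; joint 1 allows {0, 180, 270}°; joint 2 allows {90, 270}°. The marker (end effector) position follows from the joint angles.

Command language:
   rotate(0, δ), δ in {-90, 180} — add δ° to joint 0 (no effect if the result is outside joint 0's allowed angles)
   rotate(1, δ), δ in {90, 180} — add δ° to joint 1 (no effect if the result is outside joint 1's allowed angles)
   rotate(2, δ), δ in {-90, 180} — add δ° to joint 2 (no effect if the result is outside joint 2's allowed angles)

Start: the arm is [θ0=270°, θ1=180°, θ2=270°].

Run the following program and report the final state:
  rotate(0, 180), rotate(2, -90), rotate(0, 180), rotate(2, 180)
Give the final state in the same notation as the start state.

start: [θ0=270°, θ1=180°, θ2=270°]
[1] after rotate(0, 180): [θ0=90°, θ1=180°, θ2=270°]
[2] after rotate(2, -90): [θ0=90°, θ1=180°, θ2=270°]
[3] after rotate(0, 180): [θ0=270°, θ1=180°, θ2=270°]
[4] after rotate(2, 180): [θ0=270°, θ1=180°, θ2=90°]

[θ0=270°, θ1=180°, θ2=90°]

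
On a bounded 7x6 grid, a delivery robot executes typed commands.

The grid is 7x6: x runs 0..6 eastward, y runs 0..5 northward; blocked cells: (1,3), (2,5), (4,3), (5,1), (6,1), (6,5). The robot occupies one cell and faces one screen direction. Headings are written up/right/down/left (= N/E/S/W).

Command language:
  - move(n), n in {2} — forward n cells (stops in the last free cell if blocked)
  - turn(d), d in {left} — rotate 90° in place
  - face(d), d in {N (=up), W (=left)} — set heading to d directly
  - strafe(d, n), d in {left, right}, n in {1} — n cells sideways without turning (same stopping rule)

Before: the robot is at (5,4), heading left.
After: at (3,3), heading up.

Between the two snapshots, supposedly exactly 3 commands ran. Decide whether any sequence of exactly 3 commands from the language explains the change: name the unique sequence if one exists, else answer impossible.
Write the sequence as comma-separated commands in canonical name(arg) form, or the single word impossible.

move(2), strafe(left, 1), face(N)

key: cell and facing (now N) both changed — the 3 commands mix motion and turning
initial: at (5,4), heading left
1. move(2) → at (3,4), heading left
2. strafe(left, 1) → at (3,3), heading left
3. face(N) → at (3,3), heading up
no other 3-command option fits: unique.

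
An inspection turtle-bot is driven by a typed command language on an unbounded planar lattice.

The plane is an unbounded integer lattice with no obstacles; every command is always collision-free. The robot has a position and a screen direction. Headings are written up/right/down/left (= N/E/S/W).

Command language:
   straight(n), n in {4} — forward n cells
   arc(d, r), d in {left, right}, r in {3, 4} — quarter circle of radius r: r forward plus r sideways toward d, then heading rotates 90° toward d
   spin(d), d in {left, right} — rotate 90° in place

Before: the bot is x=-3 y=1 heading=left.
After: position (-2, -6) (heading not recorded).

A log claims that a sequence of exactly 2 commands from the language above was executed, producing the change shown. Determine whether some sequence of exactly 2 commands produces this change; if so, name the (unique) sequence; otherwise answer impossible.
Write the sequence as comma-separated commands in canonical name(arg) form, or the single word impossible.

key: running arc(left, 4) before arc(left, 3) would end elsewhere — order is forced
from: x=-3 y=1 heading=left
[1] after arc(left, 3): x=-6 y=-2 heading=down
[2] after arc(left, 4): x=-2 y=-6 heading=right
uniquely the one of 49 2-step routes that fits.

arc(left, 3), arc(left, 4)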